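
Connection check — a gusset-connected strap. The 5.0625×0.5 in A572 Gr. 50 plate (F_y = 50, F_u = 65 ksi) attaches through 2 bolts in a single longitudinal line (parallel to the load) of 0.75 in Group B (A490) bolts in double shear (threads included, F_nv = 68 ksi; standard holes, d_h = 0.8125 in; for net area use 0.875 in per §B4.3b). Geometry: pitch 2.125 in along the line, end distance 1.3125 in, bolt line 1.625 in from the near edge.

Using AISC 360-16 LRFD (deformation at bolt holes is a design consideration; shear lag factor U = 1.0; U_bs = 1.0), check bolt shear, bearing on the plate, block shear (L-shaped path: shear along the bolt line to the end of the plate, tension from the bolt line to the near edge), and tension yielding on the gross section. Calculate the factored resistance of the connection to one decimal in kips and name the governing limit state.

60.0 kips (block shear governs)

Bolt shear: A_b = π(0.75)²/4 = 0.44179 in². φR_n = 0.75 × 68 × 0.44179 × 2 × 2 = 90.1 kips.
Bearing (0.5 in plate, F_u = 65 ksi): end bolts L_c = 1.3125 − 0.8125/2 = 0.90625, R_n = min(1.2×0.90625×0.5×65, 2.4×0.75×0.5×65) = 35.344 kips/bolt; interior L_c = 2.125 − 0.8125 = 1.3125, R_n = 51.188 kips/bolt. φR_n = 0.75 × (1×35.344 + 1×51.188) = 64.9 kips.
Block shear: shear path 1×[1.3125+1×2.125] = 1×3.4375 in, A_gv = 1.7188, A_nv = 1×(3.4375 − 1.5×0.875)×0.5 = 1.0625 in²; tension to near edge: (1.625 − 0.5×0.875)×0.5 = 0.59375 in². R_n = min(0.6×65×1.0625, 0.6×50×1.7188) + 1.0×65×0.59375 = min(41.438, 51.564) + 38.594 = 80.032 kips. φR_n = 0.75 × 80.032 = 60.0 kips.
Tension yield (gross): A_g = 5.0625×0.5 = 2.5313 in². φR_n = 0.90 × 50 × 2.5313 = 113.9 kips.
Governing: min(90.1, 64.9, 60.0, 113.9) = 60.0 kips → block shear.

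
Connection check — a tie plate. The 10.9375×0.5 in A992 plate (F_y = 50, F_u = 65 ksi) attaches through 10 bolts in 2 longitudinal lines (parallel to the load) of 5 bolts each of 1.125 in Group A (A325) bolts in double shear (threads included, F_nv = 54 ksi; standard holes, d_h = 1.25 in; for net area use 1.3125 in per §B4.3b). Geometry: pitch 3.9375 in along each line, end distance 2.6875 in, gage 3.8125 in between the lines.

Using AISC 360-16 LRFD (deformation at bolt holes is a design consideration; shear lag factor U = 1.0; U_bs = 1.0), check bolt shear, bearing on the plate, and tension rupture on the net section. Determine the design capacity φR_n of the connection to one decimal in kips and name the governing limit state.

202.6 kips (net-section rupture governs)

Bolt shear: A_b = π(1.125)²/4 = 0.99402 in². φR_n = 0.75 × 54 × 0.99402 × 10 × 2 = 805.2 kips.
Bearing (0.5 in plate, F_u = 65 ksi): end bolts L_c = 2.6875 − 1.25/2 = 2.0625, R_n = min(1.2×2.0625×0.5×65, 2.4×1.125×0.5×65) = 80.438 kips/bolt; interior L_c = 3.9375 − 1.25 = 2.6875, R_n = 87.75 kips/bolt. φR_n = 0.75 × (2×80.438 + 8×87.75) = 647.2 kips.
Tension rupture (net): A_n = (10.9375 − 2×1.3125)×0.5 = 4.1563 in² (U = 1.0, A_e = A_n). φR_n = 0.75 × 65 × 4.1563 = 202.6 kips.
Governing: min(805.2, 647.2, 202.6) = 202.6 kips → net-section rupture.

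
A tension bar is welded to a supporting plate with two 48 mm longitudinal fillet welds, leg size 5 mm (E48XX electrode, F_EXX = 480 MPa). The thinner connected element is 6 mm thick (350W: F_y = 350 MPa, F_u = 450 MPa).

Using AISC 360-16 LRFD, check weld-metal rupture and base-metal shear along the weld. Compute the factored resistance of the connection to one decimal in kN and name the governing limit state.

Weld metal: throat = 0.707×5 = 3.535 mm, L = 2×48 = 96 mm. φR_n = 0.75 × 0.6 × 480 × 3.535 × 96 = 73.3 kN.
Base metal shear (6 mm plate): yield φR_n = 1.0×0.6×350×6×96 = 121.0 kN; rupture φR_n = 0.75×0.6×450×6×96 = 116.6 kN; take 116.6 kN (rupture).
Governing: min(73.3, 116.6) = 73.3 kN → weld metal.

73.3 kN (weld metal governs)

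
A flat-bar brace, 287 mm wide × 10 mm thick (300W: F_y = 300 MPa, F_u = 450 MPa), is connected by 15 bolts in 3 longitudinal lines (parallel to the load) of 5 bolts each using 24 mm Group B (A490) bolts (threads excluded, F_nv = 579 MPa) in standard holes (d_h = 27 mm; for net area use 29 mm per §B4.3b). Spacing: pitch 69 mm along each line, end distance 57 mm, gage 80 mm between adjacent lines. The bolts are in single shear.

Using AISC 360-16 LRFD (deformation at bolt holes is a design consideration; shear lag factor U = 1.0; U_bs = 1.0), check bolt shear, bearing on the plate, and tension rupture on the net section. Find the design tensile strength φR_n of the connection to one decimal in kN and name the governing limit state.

675.0 kN (net-section rupture governs)

Bolt shear: A_b = π(24)²/4 = 452.39 mm². φR_n = 0.75 × 579 × 452.39 × 15 × 1 = 2946.8 kN.
Bearing (10 mm plate, F_u = 450 MPa): end bolts L_c = 57 − 27/2 = 43.5, R_n = min(1.2×43.5×10×450, 2.4×24×10×450) = 234.9 kN/bolt; interior L_c = 69 − 27 = 42, R_n = 226.8 kN/bolt. φR_n = 0.75 × (3×234.9 + 12×226.8) = 2569.7 kN.
Tension rupture (net): A_n = (287 − 3×29)×10 = 2000 mm² (U = 1.0, A_e = A_n). φR_n = 0.75 × 450 × 2000 = 675.0 kN.
Governing: min(2946.8, 2569.7, 675.0) = 675.0 kN → net-section rupture.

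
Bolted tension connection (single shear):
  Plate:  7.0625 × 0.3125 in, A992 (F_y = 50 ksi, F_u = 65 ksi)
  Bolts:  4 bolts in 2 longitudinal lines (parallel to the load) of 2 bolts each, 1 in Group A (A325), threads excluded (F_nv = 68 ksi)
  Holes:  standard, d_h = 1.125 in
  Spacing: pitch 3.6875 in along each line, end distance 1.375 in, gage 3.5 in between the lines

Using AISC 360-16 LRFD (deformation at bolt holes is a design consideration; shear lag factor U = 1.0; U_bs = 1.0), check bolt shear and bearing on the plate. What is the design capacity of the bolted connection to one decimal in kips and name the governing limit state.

Bolt shear: A_b = π(1)²/4 = 0.7854 in². φR_n = 0.75 × 68 × 0.7854 × 4 × 1 = 160.2 kips.
Bearing (0.3125 in plate, F_u = 65 ksi): end bolts L_c = 1.375 − 1.125/2 = 0.8125, R_n = min(1.2×0.8125×0.3125×65, 2.4×1×0.3125×65) = 19.805 kips/bolt; interior L_c = 3.6875 − 1.125 = 2.5625, R_n = 48.75 kips/bolt. φR_n = 0.75 × (2×19.805 + 2×48.75) = 102.8 kips.
Governing: min(160.2, 102.8) = 102.8 kips → bearing.

102.8 kips (bearing governs)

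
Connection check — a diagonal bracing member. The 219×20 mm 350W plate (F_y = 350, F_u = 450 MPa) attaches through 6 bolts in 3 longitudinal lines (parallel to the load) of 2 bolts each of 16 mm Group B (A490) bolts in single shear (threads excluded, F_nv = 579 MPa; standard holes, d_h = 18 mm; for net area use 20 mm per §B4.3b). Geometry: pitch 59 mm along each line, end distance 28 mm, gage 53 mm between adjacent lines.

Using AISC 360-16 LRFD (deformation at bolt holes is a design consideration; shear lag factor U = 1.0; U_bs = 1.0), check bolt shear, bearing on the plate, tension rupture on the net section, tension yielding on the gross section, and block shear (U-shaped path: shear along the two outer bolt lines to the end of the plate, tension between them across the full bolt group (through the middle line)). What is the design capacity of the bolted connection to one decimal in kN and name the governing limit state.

523.9 kN (bolt shear governs)

Bolt shear: A_b = π(16)²/4 = 201.06 mm². φR_n = 0.75 × 579 × 201.06 × 6 × 1 = 523.9 kN.
Bearing (20 mm plate, F_u = 450 MPa): end bolts L_c = 28 − 18/2 = 19, R_n = min(1.2×19×20×450, 2.4×16×20×450) = 205.2 kN/bolt; interior L_c = 59 − 18 = 41, R_n = 345.6 kN/bolt. φR_n = 0.75 × (3×205.2 + 3×345.6) = 1239.3 kN.
Tension rupture (net): A_n = (219 − 3×20)×20 = 3180 mm² (U = 1.0, A_e = A_n). φR_n = 0.75 × 450 × 3180 = 1073.3 kN.
Tension yield (gross): A_g = 219×20 = 4380 mm². φR_n = 0.90 × 350 × 4380 = 1379.7 kN.
Block shear: shear path 2×[28+1×59] = 2×87 mm, A_gv = 3480, A_nv = 2×(87 − 1.5×20)×20 = 2280 mm²; tension across gage: (106 − 2×20)×20 = 1320 mm². R_n = min(0.6×450×2280, 0.6×350×3480) + 1.0×450×1320 = min(615.6, 730.8) + 594 = 1209.6 kN. φR_n = 0.75 × 1209.6 = 907.2 kN.
Governing: min(523.9, 1239.3, 1073.3, 1379.7, 907.2) = 523.9 kN → bolt shear.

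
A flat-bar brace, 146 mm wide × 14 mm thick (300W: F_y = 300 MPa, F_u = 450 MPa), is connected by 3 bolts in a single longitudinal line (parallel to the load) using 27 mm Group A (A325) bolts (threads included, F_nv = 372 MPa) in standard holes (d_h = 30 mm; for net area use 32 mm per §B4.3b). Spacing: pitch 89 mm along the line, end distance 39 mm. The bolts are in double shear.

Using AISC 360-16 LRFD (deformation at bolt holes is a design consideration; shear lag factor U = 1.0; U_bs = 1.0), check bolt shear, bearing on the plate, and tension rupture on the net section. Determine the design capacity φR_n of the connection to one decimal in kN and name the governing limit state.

Bolt shear: A_b = π(27)²/4 = 572.56 mm². φR_n = 0.75 × 372 × 572.56 × 3 × 2 = 958.5 kN.
Bearing (14 mm plate, F_u = 450 MPa): end bolts L_c = 39 − 30/2 = 24, R_n = min(1.2×24×14×450, 2.4×27×14×450) = 181.44 kN/bolt; interior L_c = 89 − 30 = 59, R_n = 408.24 kN/bolt. φR_n = 0.75 × (1×181.44 + 2×408.24) = 748.4 kN.
Tension rupture (net): A_n = (146 − 1×32)×14 = 1596 mm² (U = 1.0, A_e = A_n). φR_n = 0.75 × 450 × 1596 = 538.7 kN.
Governing: min(958.5, 748.4, 538.7) = 538.7 kN → net-section rupture.

538.7 kN (net-section rupture governs)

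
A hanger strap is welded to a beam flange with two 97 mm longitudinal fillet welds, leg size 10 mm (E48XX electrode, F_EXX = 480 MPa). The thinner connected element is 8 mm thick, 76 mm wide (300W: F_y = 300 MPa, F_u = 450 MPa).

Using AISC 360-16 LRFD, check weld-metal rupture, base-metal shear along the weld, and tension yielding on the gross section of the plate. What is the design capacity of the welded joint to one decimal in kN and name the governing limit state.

164.2 kN (gross-section yield governs)

Weld metal: throat = 0.707×10 = 7.07 mm, L = 2×97 = 194 mm. φR_n = 0.75 × 0.6 × 480 × 7.07 × 194 = 296.3 kN.
Base metal shear (8 mm plate): yield φR_n = 1.0×0.6×300×8×194 = 279.4 kN; rupture φR_n = 0.75×0.6×450×8×194 = 314.3 kN; take 279.4 kN (yield).
Tension yield (gross): A_g = 76×8 = 608 mm². φR_n = 0.90 × 300 × 608 = 164.2 kN.
Governing: min(296.3, 279.4, 164.2) = 164.2 kN → gross-section yield.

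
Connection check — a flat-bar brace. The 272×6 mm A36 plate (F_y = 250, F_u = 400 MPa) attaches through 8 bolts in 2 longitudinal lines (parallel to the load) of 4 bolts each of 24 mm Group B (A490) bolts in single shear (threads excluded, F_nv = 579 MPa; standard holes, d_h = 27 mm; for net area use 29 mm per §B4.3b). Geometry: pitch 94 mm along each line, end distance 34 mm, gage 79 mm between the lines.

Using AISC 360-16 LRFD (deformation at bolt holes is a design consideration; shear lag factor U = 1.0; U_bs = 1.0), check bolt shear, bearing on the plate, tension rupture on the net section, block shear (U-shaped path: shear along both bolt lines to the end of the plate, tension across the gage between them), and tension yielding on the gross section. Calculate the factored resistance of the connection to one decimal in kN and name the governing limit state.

367.2 kN (gross-section yield governs)

Bolt shear: A_b = π(24)²/4 = 452.39 mm². φR_n = 0.75 × 579 × 452.39 × 8 × 1 = 1571.6 kN.
Bearing (6 mm plate, F_u = 400 MPa): end bolts L_c = 34 − 27/2 = 20.5, R_n = min(1.2×20.5×6×400, 2.4×24×6×400) = 59.04 kN/bolt; interior L_c = 94 − 27 = 67, R_n = 138.24 kN/bolt. φR_n = 0.75 × (2×59.04 + 6×138.24) = 710.6 kN.
Tension rupture (net): A_n = (272 − 2×29)×6 = 1284 mm² (U = 1.0, A_e = A_n). φR_n = 0.75 × 400 × 1284 = 385.2 kN.
Block shear: shear path 2×[34+3×94] = 2×316 mm, A_gv = 3792, A_nv = 2×(316 − 3.5×29)×6 = 2574 mm²; tension across gage: (79 − 1×29)×6 = 300 mm². R_n = min(0.6×400×2574, 0.6×250×3792) + 1.0×400×300 = min(617.76, 568.8) + 120 = 688.8 kN. φR_n = 0.75 × 688.8 = 516.6 kN.
Tension yield (gross): A_g = 272×6 = 1632 mm². φR_n = 0.90 × 250 × 1632 = 367.2 kN.
Governing: min(1571.6, 710.6, 385.2, 516.6, 367.2) = 367.2 kN → gross-section yield.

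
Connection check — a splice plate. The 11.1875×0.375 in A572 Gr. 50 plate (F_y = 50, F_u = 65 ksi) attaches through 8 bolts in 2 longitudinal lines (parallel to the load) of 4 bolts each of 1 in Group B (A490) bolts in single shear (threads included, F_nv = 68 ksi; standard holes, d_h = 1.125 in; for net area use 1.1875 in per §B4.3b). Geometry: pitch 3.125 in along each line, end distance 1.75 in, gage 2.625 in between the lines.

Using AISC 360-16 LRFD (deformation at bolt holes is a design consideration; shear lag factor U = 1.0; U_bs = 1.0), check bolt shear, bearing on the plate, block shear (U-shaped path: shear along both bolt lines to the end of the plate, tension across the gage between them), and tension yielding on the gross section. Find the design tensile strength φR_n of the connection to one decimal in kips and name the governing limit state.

Bolt shear: A_b = π(1)²/4 = 0.7854 in². φR_n = 0.75 × 68 × 0.7854 × 8 × 1 = 320.4 kips.
Bearing (0.375 in plate, F_u = 65 ksi): end bolts L_c = 1.75 − 1.125/2 = 1.1875, R_n = min(1.2×1.1875×0.375×65, 2.4×1×0.375×65) = 34.734 kips/bolt; interior L_c = 3.125 − 1.125 = 2, R_n = 58.5 kips/bolt. φR_n = 0.75 × (2×34.734 + 6×58.5) = 315.4 kips.
Block shear: shear path 2×[1.75+3×3.125] = 2×11.125 in, A_gv = 8.3438, A_nv = 2×(11.125 − 3.5×1.1875)×0.375 = 5.2266 in²; tension across gage: (2.625 − 1×1.1875)×0.375 = 0.53906 in². R_n = min(0.6×65×5.2266, 0.6×50×8.3438) + 1.0×65×0.53906 = min(203.84, 250.31) + 35.039 = 238.88 kips. φR_n = 0.75 × 238.88 = 179.2 kips.
Tension yield (gross): A_g = 11.1875×0.375 = 4.1953 in². φR_n = 0.90 × 50 × 4.1953 = 188.8 kips.
Governing: min(320.4, 315.4, 179.2, 188.8) = 179.2 kips → block shear.

179.2 kips (block shear governs)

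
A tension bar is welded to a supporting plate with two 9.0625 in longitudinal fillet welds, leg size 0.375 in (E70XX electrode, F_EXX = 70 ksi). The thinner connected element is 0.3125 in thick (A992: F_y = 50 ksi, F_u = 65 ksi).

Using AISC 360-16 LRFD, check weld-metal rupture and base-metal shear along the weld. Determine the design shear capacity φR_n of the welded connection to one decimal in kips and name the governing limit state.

151.4 kips (weld metal governs)

Weld metal: throat = 0.707×0.375 = 0.26513 in, L = 2×9.0625 = 18.125 in. φR_n = 0.75 × 0.6 × 70 × 0.26513 × 18.125 = 151.4 kips.
Base metal shear (0.3125 in plate): yield φR_n = 1.0×0.6×50×0.3125×18.125 = 169.9 kips; rupture φR_n = 0.75×0.6×65×0.3125×18.125 = 165.7 kips; take 165.7 kips (rupture).
Governing: min(151.4, 165.7) = 151.4 kips → weld metal.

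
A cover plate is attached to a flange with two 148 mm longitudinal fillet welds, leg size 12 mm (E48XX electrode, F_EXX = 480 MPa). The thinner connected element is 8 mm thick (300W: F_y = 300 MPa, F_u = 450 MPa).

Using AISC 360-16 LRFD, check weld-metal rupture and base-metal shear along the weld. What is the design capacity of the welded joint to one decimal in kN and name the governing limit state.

Weld metal: throat = 0.707×12 = 8.484 mm, L = 2×148 = 296 mm. φR_n = 0.75 × 0.6 × 480 × 8.484 × 296 = 542.4 kN.
Base metal shear (8 mm plate): yield φR_n = 1.0×0.6×300×8×296 = 426.2 kN; rupture φR_n = 0.75×0.6×450×8×296 = 479.5 kN; take 426.2 kN (yield).
Governing: min(542.4, 426.2) = 426.2 kN → base-metal shear.

426.2 kN (base-metal shear governs)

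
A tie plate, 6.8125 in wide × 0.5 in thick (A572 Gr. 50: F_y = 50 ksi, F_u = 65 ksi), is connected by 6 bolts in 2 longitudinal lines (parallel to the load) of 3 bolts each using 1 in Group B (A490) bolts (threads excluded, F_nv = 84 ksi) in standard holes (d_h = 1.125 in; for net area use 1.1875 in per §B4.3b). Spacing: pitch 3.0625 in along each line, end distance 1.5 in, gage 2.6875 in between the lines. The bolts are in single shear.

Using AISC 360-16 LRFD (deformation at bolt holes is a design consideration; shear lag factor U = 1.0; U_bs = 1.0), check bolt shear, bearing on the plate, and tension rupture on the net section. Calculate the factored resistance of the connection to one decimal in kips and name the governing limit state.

Bolt shear: A_b = π(1)²/4 = 0.7854 in². φR_n = 0.75 × 84 × 0.7854 × 6 × 1 = 296.9 kips.
Bearing (0.5 in plate, F_u = 65 ksi): end bolts L_c = 1.5 − 1.125/2 = 0.9375, R_n = min(1.2×0.9375×0.5×65, 2.4×1×0.5×65) = 36.563 kips/bolt; interior L_c = 3.0625 − 1.125 = 1.9375, R_n = 75.563 kips/bolt. φR_n = 0.75 × (2×36.563 + 4×75.563) = 281.5 kips.
Tension rupture (net): A_n = (6.8125 − 2×1.1875)×0.5 = 2.2188 in² (U = 1.0, A_e = A_n). φR_n = 0.75 × 65 × 2.2188 = 108.2 kips.
Governing: min(296.9, 281.5, 108.2) = 108.2 kips → net-section rupture.

108.2 kips (net-section rupture governs)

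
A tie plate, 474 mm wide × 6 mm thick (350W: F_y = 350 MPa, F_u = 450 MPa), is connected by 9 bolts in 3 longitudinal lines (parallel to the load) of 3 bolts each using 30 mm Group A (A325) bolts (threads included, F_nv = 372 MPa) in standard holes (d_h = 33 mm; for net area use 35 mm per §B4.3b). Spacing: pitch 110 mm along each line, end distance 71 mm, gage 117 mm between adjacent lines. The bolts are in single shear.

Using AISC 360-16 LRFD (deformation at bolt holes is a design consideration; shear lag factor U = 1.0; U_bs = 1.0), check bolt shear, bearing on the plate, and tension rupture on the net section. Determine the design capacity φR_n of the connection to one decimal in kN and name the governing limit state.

Bolt shear: A_b = π(30)²/4 = 706.86 mm². φR_n = 0.75 × 372 × 706.86 × 9 × 1 = 1774.9 kN.
Bearing (6 mm plate, F_u = 450 MPa): end bolts L_c = 71 − 33/2 = 54.5, R_n = min(1.2×54.5×6×450, 2.4×30×6×450) = 176.58 kN/bolt; interior L_c = 110 − 33 = 77, R_n = 194.4 kN/bolt. φR_n = 0.75 × (3×176.58 + 6×194.4) = 1272.1 kN.
Tension rupture (net): A_n = (474 − 3×35)×6 = 2214 mm² (U = 1.0, A_e = A_n). φR_n = 0.75 × 450 × 2214 = 747.2 kN.
Governing: min(1774.9, 1272.1, 747.2) = 747.2 kN → net-section rupture.

747.2 kN (net-section rupture governs)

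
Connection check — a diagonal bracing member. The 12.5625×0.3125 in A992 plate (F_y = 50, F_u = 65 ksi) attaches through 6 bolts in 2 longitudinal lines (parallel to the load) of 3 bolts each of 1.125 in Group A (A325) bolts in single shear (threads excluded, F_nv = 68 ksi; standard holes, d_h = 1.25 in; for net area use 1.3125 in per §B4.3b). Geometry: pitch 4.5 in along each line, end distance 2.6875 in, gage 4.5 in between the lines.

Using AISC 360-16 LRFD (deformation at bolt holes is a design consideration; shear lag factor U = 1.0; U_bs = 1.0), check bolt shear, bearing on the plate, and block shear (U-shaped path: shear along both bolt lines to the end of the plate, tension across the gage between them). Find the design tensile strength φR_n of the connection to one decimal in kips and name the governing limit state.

202.2 kips (block shear governs)

Bolt shear: A_b = π(1.125)²/4 = 0.99402 in². φR_n = 0.75 × 68 × 0.99402 × 6 × 1 = 304.2 kips.
Bearing (0.3125 in plate, F_u = 65 ksi): end bolts L_c = 2.6875 − 1.25/2 = 2.0625, R_n = min(1.2×2.0625×0.3125×65, 2.4×1.125×0.3125×65) = 50.273 kips/bolt; interior L_c = 4.5 − 1.25 = 3.25, R_n = 54.844 kips/bolt. φR_n = 0.75 × (2×50.273 + 4×54.844) = 239.9 kips.
Block shear: shear path 2×[2.6875+2×4.5] = 2×11.6875 in, A_gv = 7.3047, A_nv = 2×(11.6875 − 2.5×1.3125)×0.3125 = 5.2539 in²; tension across gage: (4.5 − 1×1.3125)×0.3125 = 0.99609 in². R_n = min(0.6×65×5.2539, 0.6×50×7.3047) + 1.0×65×0.99609 = min(204.9, 219.14) + 64.746 = 269.65 kips. φR_n = 0.75 × 269.65 = 202.2 kips.
Governing: min(304.2, 239.9, 202.2) = 202.2 kips → block shear.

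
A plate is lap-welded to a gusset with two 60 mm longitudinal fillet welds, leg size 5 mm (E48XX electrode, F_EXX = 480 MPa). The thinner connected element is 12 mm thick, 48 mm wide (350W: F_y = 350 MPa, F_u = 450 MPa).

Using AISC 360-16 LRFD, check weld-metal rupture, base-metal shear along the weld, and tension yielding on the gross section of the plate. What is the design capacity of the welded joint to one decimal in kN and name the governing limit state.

91.6 kN (weld metal governs)

Weld metal: throat = 0.707×5 = 3.535 mm, L = 2×60 = 120 mm. φR_n = 0.75 × 0.6 × 480 × 3.535 × 120 = 91.6 kN.
Base metal shear (12 mm plate): yield φR_n = 1.0×0.6×350×12×120 = 302.4 kN; rupture φR_n = 0.75×0.6×450×12×120 = 291.6 kN; take 291.6 kN (rupture).
Tension yield (gross): A_g = 48×12 = 576 mm². φR_n = 0.90 × 350 × 576 = 181.4 kN.
Governing: min(91.6, 291.6, 181.4) = 91.6 kN → weld metal.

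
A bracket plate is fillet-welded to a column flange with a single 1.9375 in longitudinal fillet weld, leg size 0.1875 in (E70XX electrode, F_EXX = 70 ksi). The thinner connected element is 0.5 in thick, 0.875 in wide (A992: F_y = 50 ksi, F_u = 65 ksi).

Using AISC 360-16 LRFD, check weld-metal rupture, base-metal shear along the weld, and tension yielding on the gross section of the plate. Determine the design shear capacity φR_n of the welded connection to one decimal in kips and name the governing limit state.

8.1 kips (weld metal governs)

Weld metal: throat = 0.707×0.1875 = 0.13256 in, L = 1.9375 in. φR_n = 0.75 × 0.6 × 70 × 0.13256 × 1.9375 = 8.1 kips.
Base metal shear (0.5 in plate): yield φR_n = 1.0×0.6×50×0.5×1.9375 = 29.1 kips; rupture φR_n = 0.75×0.6×65×0.5×1.9375 = 28.3 kips; take 28.3 kips (rupture).
Tension yield (gross): A_g = 0.875×0.5 = 0.4375 in². φR_n = 0.90 × 50 × 0.4375 = 19.7 kips.
Governing: min(8.1, 28.3, 19.7) = 8.1 kips → weld metal.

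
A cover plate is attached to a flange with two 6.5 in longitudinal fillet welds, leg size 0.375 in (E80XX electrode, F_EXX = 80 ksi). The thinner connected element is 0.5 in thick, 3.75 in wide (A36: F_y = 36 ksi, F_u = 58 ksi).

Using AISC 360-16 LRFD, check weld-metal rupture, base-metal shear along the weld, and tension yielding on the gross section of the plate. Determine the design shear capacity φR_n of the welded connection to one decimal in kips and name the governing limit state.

Weld metal: throat = 0.707×0.375 = 0.26513 in, L = 2×6.5 = 13 in. φR_n = 0.75 × 0.6 × 80 × 0.26513 × 13 = 124.1 kips.
Base metal shear (0.5 in plate): yield φR_n = 1.0×0.6×36×0.5×13 = 140.4 kips; rupture φR_n = 0.75×0.6×58×0.5×13 = 169.7 kips; take 140.4 kips (yield).
Tension yield (gross): A_g = 3.75×0.5 = 1.875 in². φR_n = 0.90 × 36 × 1.875 = 60.8 kips.
Governing: min(124.1, 140.4, 60.8) = 60.8 kips → gross-section yield.

60.8 kips (gross-section yield governs)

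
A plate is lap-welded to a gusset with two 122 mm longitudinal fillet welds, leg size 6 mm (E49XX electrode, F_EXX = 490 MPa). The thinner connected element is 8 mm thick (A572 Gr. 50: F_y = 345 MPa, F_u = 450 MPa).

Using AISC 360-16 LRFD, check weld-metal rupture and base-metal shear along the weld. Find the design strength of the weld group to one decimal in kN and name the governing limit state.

Weld metal: throat = 0.707×6 = 4.242 mm, L = 2×122 = 244 mm. φR_n = 0.75 × 0.6 × 490 × 4.242 × 244 = 228.2 kN.
Base metal shear (8 mm plate): yield φR_n = 1.0×0.6×345×8×244 = 404.1 kN; rupture φR_n = 0.75×0.6×450×8×244 = 395.3 kN; take 395.3 kN (rupture).
Governing: min(228.2, 395.3) = 228.2 kN → weld metal.

228.2 kN (weld metal governs)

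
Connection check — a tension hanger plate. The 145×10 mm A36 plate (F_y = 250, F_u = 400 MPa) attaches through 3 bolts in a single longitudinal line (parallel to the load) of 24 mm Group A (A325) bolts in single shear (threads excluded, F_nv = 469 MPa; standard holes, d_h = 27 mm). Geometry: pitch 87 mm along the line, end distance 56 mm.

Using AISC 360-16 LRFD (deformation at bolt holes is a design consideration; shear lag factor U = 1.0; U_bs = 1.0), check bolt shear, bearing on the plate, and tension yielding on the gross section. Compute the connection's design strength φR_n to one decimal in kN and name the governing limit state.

326.3 kN (gross-section yield governs)

Bolt shear: A_b = π(24)²/4 = 452.39 mm². φR_n = 0.75 × 469 × 452.39 × 3 × 1 = 477.4 kN.
Bearing (10 mm plate, F_u = 400 MPa): end bolts L_c = 56 − 27/2 = 42.5, R_n = min(1.2×42.5×10×400, 2.4×24×10×400) = 204 kN/bolt; interior L_c = 87 − 27 = 60, R_n = 230.4 kN/bolt. φR_n = 0.75 × (1×204 + 2×230.4) = 498.6 kN.
Tension yield (gross): A_g = 145×10 = 1450 mm². φR_n = 0.90 × 250 × 1450 = 326.3 kN.
Governing: min(477.4, 498.6, 326.3) = 326.3 kN → gross-section yield.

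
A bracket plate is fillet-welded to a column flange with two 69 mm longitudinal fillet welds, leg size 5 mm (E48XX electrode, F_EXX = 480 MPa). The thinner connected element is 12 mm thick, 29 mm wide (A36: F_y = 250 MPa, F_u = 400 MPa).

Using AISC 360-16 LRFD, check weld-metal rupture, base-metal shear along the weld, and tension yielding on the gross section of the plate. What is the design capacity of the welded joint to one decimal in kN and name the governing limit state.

78.3 kN (gross-section yield governs)

Weld metal: throat = 0.707×5 = 3.535 mm, L = 2×69 = 138 mm. φR_n = 0.75 × 0.6 × 480 × 3.535 × 138 = 105.4 kN.
Base metal shear (12 mm plate): yield φR_n = 1.0×0.6×250×12×138 = 248.4 kN; rupture φR_n = 0.75×0.6×400×12×138 = 298.1 kN; take 248.4 kN (yield).
Tension yield (gross): A_g = 29×12 = 348 mm². φR_n = 0.90 × 250 × 348 = 78.3 kN.
Governing: min(105.4, 248.4, 78.3) = 78.3 kN → gross-section yield.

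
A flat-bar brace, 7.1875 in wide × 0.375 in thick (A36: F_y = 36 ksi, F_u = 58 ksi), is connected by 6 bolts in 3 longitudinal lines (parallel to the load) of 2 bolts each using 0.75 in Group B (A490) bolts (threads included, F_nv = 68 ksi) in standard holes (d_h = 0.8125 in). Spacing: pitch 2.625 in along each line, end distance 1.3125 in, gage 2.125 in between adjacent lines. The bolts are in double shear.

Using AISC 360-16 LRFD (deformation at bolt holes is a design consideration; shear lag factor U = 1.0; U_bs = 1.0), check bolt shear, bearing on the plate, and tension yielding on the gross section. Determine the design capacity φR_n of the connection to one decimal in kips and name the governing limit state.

87.3 kips (gross-section yield governs)

Bolt shear: A_b = π(0.75)²/4 = 0.44179 in². φR_n = 0.75 × 68 × 0.44179 × 6 × 2 = 270.4 kips.
Bearing (0.375 in plate, F_u = 58 ksi): end bolts L_c = 1.3125 − 0.8125/2 = 0.90625, R_n = min(1.2×0.90625×0.375×58, 2.4×0.75×0.375×58) = 23.653 kips/bolt; interior L_c = 2.625 − 0.8125 = 1.8125, R_n = 39.15 kips/bolt. φR_n = 0.75 × (3×23.653 + 3×39.15) = 141.3 kips.
Tension yield (gross): A_g = 7.1875×0.375 = 2.6953 in². φR_n = 0.90 × 36 × 2.6953 = 87.3 kips.
Governing: min(270.4, 141.3, 87.3) = 87.3 kips → gross-section yield.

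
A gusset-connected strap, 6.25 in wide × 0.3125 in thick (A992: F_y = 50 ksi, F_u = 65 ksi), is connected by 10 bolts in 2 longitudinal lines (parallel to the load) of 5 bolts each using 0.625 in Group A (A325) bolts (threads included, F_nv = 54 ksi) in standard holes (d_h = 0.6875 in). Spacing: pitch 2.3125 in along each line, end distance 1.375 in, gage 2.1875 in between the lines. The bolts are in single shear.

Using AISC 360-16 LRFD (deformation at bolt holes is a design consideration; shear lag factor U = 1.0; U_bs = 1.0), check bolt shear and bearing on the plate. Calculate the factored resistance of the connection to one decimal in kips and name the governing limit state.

124.3 kips (bolt shear governs)

Bolt shear: A_b = π(0.625)²/4 = 0.3068 in². φR_n = 0.75 × 54 × 0.3068 × 10 × 1 = 124.3 kips.
Bearing (0.3125 in plate, F_u = 65 ksi): end bolts L_c = 1.375 − 0.6875/2 = 1.03125, R_n = min(1.2×1.03125×0.3125×65, 2.4×0.625×0.3125×65) = 25.137 kips/bolt; interior L_c = 2.3125 − 0.6875 = 1.625, R_n = 30.469 kips/bolt. φR_n = 0.75 × (2×25.137 + 8×30.469) = 220.5 kips.
Governing: min(124.3, 220.5) = 124.3 kips → bolt shear.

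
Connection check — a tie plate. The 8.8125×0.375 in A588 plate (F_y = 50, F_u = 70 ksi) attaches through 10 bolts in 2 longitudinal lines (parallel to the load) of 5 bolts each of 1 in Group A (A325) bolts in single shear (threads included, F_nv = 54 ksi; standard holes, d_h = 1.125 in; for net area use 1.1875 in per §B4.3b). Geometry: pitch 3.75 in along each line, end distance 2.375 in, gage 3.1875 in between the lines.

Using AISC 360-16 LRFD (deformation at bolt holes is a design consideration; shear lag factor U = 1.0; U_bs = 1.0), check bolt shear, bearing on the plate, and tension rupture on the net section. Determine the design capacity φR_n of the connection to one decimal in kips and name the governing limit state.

Bolt shear: A_b = π(1)²/4 = 0.7854 in². φR_n = 0.75 × 54 × 0.7854 × 10 × 1 = 318.1 kips.
Bearing (0.375 in plate, F_u = 70 ksi): end bolts L_c = 2.375 − 1.125/2 = 1.8125, R_n = min(1.2×1.8125×0.375×70, 2.4×1×0.375×70) = 57.094 kips/bolt; interior L_c = 3.75 − 1.125 = 2.625, R_n = 63 kips/bolt. φR_n = 0.75 × (2×57.094 + 8×63) = 463.6 kips.
Tension rupture (net): A_n = (8.8125 − 2×1.1875)×0.375 = 2.4141 in² (U = 1.0, A_e = A_n). φR_n = 0.75 × 70 × 2.4141 = 126.7 kips.
Governing: min(318.1, 463.6, 126.7) = 126.7 kips → net-section rupture.

126.7 kips (net-section rupture governs)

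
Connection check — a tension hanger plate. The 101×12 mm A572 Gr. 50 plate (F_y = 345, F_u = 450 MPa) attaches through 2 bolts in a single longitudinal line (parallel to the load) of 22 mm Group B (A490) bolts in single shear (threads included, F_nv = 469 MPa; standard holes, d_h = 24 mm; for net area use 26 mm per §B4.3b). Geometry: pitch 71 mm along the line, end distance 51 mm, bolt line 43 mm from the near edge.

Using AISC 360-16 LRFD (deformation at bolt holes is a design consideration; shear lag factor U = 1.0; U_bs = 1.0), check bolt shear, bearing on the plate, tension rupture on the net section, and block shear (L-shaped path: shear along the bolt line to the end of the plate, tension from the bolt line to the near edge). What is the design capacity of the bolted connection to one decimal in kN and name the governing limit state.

267.4 kN (bolt shear governs)

Bolt shear: A_b = π(22)²/4 = 380.13 mm². φR_n = 0.75 × 469 × 380.13 × 2 × 1 = 267.4 kN.
Bearing (12 mm plate, F_u = 450 MPa): end bolts L_c = 51 − 24/2 = 39, R_n = min(1.2×39×12×450, 2.4×22×12×450) = 252.72 kN/bolt; interior L_c = 71 − 24 = 47, R_n = 285.12 kN/bolt. φR_n = 0.75 × (1×252.72 + 1×285.12) = 403.4 kN.
Tension rupture (net): A_n = (101 − 1×26)×12 = 900 mm² (U = 1.0, A_e = A_n). φR_n = 0.75 × 450 × 900 = 303.8 kN.
Block shear: shear path 1×[51+1×71] = 1×122 mm, A_gv = 1464, A_nv = 1×(122 − 1.5×26)×12 = 996 mm²; tension to near edge: (43 − 0.5×26)×12 = 360 mm². R_n = min(0.6×450×996, 0.6×345×1464) + 1.0×450×360 = min(268.92, 303.05) + 162 = 430.92 kN. φR_n = 0.75 × 430.92 = 323.2 kN.
Governing: min(267.4, 403.4, 303.8, 323.2) = 267.4 kN → bolt shear.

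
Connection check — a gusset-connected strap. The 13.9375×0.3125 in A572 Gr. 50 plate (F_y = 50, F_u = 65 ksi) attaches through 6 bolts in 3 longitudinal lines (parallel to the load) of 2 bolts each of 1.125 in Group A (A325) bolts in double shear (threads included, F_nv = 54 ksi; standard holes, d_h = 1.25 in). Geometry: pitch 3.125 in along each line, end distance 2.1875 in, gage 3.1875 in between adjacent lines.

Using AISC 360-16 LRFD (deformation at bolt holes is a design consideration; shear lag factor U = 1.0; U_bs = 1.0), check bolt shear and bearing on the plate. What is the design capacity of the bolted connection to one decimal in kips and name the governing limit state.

Bolt shear: A_b = π(1.125)²/4 = 0.99402 in². φR_n = 0.75 × 54 × 0.99402 × 6 × 2 = 483.1 kips.
Bearing (0.3125 in plate, F_u = 65 ksi): end bolts L_c = 2.1875 − 1.25/2 = 1.5625, R_n = min(1.2×1.5625×0.3125×65, 2.4×1.125×0.3125×65) = 38.086 kips/bolt; interior L_c = 3.125 − 1.25 = 1.875, R_n = 45.703 kips/bolt. φR_n = 0.75 × (3×38.086 + 3×45.703) = 188.5 kips.
Governing: min(483.1, 188.5) = 188.5 kips → bearing.

188.5 kips (bearing governs)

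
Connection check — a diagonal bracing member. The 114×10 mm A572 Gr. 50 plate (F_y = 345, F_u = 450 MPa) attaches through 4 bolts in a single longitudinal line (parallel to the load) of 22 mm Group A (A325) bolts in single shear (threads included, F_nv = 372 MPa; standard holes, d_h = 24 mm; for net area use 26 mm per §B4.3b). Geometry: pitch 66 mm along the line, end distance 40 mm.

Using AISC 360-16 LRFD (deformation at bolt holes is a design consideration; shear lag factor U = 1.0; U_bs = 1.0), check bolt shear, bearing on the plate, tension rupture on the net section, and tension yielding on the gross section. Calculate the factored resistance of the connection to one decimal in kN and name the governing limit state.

297.0 kN (net-section rupture governs)

Bolt shear: A_b = π(22)²/4 = 380.13 mm². φR_n = 0.75 × 372 × 380.13 × 4 × 1 = 424.2 kN.
Bearing (10 mm plate, F_u = 450 MPa): end bolts L_c = 40 − 24/2 = 28, R_n = min(1.2×28×10×450, 2.4×22×10×450) = 151.2 kN/bolt; interior L_c = 66 − 24 = 42, R_n = 226.8 kN/bolt. φR_n = 0.75 × (1×151.2 + 3×226.8) = 623.7 kN.
Tension rupture (net): A_n = (114 − 1×26)×10 = 880 mm² (U = 1.0, A_e = A_n). φR_n = 0.75 × 450 × 880 = 297.0 kN.
Tension yield (gross): A_g = 114×10 = 1140 mm². φR_n = 0.90 × 345 × 1140 = 354.0 kN.
Governing: min(424.2, 623.7, 297.0, 354.0) = 297.0 kN → net-section rupture.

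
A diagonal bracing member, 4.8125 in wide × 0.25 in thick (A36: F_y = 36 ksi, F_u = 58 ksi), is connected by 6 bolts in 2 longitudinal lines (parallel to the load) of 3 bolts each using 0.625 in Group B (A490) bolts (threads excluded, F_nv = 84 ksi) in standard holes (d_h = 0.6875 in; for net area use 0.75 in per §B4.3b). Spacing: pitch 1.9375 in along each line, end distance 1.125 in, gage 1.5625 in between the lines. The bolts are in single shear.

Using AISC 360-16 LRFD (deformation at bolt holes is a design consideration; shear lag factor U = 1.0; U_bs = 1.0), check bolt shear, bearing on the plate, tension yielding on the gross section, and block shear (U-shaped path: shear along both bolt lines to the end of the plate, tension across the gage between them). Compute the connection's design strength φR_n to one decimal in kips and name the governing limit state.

Bolt shear: A_b = π(0.625)²/4 = 0.3068 in². φR_n = 0.75 × 84 × 0.3068 × 6 × 1 = 116.0 kips.
Bearing (0.25 in plate, F_u = 58 ksi): end bolts L_c = 1.125 − 0.6875/2 = 0.78125, R_n = min(1.2×0.78125×0.25×58, 2.4×0.625×0.25×58) = 13.594 kips/bolt; interior L_c = 1.9375 − 0.6875 = 1.25, R_n = 21.75 kips/bolt. φR_n = 0.75 × (2×13.594 + 4×21.75) = 85.6 kips.
Tension yield (gross): A_g = 4.8125×0.25 = 1.2031 in². φR_n = 0.90 × 36 × 1.2031 = 39.0 kips.
Block shear: shear path 2×[1.125+2×1.9375] = 2×5 in, A_gv = 2.5, A_nv = 2×(5 − 2.5×0.75)×0.25 = 1.5625 in²; tension across gage: (1.5625 − 1×0.75)×0.25 = 0.20313 in². R_n = min(0.6×58×1.5625, 0.6×36×2.5) + 1.0×58×0.20313 = min(54.375, 54) + 11.782 = 65.782 kips. φR_n = 0.75 × 65.782 = 49.3 kips.
Governing: min(116.0, 85.6, 39.0, 49.3) = 39.0 kips → gross-section yield.

39.0 kips (gross-section yield governs)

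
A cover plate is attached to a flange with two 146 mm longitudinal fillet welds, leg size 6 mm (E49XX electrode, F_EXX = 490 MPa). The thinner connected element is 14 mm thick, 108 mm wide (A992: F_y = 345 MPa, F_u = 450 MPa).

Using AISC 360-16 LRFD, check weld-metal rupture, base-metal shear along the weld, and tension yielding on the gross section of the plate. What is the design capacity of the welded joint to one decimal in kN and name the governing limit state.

Weld metal: throat = 0.707×6 = 4.242 mm, L = 2×146 = 292 mm. φR_n = 0.75 × 0.6 × 490 × 4.242 × 292 = 273.1 kN.
Base metal shear (14 mm plate): yield φR_n = 1.0×0.6×345×14×292 = 846.2 kN; rupture φR_n = 0.75×0.6×450×14×292 = 827.8 kN; take 827.8 kN (rupture).
Tension yield (gross): A_g = 108×14 = 1512 mm². φR_n = 0.90 × 345 × 1512 = 469.5 kN.
Governing: min(273.1, 827.8, 469.5) = 273.1 kN → weld metal.

273.1 kN (weld metal governs)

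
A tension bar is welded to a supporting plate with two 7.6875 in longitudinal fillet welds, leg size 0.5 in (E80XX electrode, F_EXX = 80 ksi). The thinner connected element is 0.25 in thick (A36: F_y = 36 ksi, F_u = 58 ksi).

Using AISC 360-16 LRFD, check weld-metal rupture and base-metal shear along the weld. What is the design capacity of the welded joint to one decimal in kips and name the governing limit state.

Weld metal: throat = 0.707×0.5 = 0.3535 in, L = 2×7.6875 = 15.375 in. φR_n = 0.75 × 0.6 × 80 × 0.3535 × 15.375 = 195.7 kips.
Base metal shear (0.25 in plate): yield φR_n = 1.0×0.6×36×0.25×15.375 = 83.0 kips; rupture φR_n = 0.75×0.6×58×0.25×15.375 = 100.3 kips; take 83.0 kips (yield).
Governing: min(195.7, 83.0) = 83.0 kips → base-metal shear.

83.0 kips (base-metal shear governs)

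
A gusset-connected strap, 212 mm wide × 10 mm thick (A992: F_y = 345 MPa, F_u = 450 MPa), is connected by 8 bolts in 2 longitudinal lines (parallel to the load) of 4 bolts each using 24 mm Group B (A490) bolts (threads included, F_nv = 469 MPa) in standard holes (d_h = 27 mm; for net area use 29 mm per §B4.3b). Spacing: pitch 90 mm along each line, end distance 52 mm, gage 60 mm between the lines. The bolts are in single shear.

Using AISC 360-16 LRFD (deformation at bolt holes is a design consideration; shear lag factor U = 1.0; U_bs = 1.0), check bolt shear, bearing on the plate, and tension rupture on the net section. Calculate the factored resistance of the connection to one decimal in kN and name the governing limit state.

Bolt shear: A_b = π(24)²/4 = 452.39 mm². φR_n = 0.75 × 469 × 452.39 × 8 × 1 = 1273.0 kN.
Bearing (10 mm plate, F_u = 450 MPa): end bolts L_c = 52 − 27/2 = 38.5, R_n = min(1.2×38.5×10×450, 2.4×24×10×450) = 207.9 kN/bolt; interior L_c = 90 − 27 = 63, R_n = 259.2 kN/bolt. φR_n = 0.75 × (2×207.9 + 6×259.2) = 1478.3 kN.
Tension rupture (net): A_n = (212 − 2×29)×10 = 1540 mm² (U = 1.0, A_e = A_n). φR_n = 0.75 × 450 × 1540 = 519.8 kN.
Governing: min(1273.0, 1478.3, 519.8) = 519.8 kN → net-section rupture.

519.8 kN (net-section rupture governs)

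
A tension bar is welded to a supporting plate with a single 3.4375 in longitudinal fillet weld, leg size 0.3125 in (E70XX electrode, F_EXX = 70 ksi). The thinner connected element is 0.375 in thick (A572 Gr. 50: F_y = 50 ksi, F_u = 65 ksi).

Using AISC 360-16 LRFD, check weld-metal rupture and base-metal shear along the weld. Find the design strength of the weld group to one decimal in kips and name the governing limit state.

Weld metal: throat = 0.707×0.3125 = 0.22094 in, L = 3.4375 in. φR_n = 0.75 × 0.6 × 70 × 0.22094 × 3.4375 = 23.9 kips.
Base metal shear (0.375 in plate): yield φR_n = 1.0×0.6×50×0.375×3.4375 = 38.7 kips; rupture φR_n = 0.75×0.6×65×0.375×3.4375 = 37.7 kips; take 37.7 kips (rupture).
Governing: min(23.9, 37.7) = 23.9 kips → weld metal.

23.9 kips (weld metal governs)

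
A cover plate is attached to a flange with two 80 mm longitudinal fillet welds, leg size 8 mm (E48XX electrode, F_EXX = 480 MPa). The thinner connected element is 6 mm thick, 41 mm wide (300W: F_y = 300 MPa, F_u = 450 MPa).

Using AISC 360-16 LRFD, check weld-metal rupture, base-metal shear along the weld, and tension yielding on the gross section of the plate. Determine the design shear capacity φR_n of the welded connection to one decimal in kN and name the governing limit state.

Weld metal: throat = 0.707×8 = 5.656 mm, L = 2×80 = 160 mm. φR_n = 0.75 × 0.6 × 480 × 5.656 × 160 = 195.5 kN.
Base metal shear (6 mm plate): yield φR_n = 1.0×0.6×300×6×160 = 172.8 kN; rupture φR_n = 0.75×0.6×450×6×160 = 194.4 kN; take 172.8 kN (yield).
Tension yield (gross): A_g = 41×6 = 246 mm². φR_n = 0.90 × 300 × 246 = 66.4 kN.
Governing: min(195.5, 172.8, 66.4) = 66.4 kN → gross-section yield.

66.4 kN (gross-section yield governs)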